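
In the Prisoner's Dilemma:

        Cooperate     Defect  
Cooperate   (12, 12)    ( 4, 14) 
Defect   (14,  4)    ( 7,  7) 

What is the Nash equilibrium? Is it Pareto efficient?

(Defect, Defect) is NE; not Pareto efficient

Work:
Defect dominates Cooperate for both players:
If P2 cooperates: Defect (14) > Cooperate (12)
If P2 defects: Defect (7) > Cooperate (4)
NE: (Defect, Defect) with payoff (7, 7)
But (Cooperate, Cooperate) = (12, 12) Pareto dominates (7, 7)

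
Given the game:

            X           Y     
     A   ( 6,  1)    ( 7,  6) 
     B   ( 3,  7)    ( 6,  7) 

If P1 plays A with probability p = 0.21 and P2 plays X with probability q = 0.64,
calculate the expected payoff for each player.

E[P1] = 4.5588, E[P2] = 6.118

Work:
E[P1] = p·q·π₁(A,X) + p·(1-q)·π₁(A,Y) + (1-p)·q·π₁(B,X) + (1-p)·(1-q)·π₁(B,Y)
= 0.21·0.64·6 + 0.21·0.36·7 + 0.79·0.64·3 + 0.79·0.36·6
= 4.5588

E[P2] = 6.118 (similar calculation)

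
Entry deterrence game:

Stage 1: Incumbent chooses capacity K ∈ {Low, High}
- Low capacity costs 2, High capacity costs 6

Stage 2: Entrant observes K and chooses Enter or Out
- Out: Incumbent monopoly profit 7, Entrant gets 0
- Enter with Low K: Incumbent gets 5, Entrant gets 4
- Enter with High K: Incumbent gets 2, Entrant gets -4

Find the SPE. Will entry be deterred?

SPE: (Low, Enter|Low, Out|High); Entry not deterred. Incumbent net profit = 3, Entrant gets 4

Work:
After Low K: Entrant enters (4 > 0)
After High K: Entrant stays out (-4 < 0)
Incumbent: Low → 5−2=3, High → 7−6=1
Incumbent chooses Low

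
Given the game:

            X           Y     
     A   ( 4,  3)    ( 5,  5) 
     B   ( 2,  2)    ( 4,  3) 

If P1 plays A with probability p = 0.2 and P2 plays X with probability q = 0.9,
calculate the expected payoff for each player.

E[P1] = 2.58, E[P2] = 2.32

Work:
E[P1] = p·q·π₁(A,X) + p·(1-q)·π₁(A,Y) + (1-p)·q·π₁(B,X) + (1-p)·(1-q)·π₁(B,Y)
= 0.2·0.9·4 + 0.2·0.1·5 + 0.8·0.9·2 + 0.8·0.1·4
= 2.58

E[P2] = 2.32 (similar calculation)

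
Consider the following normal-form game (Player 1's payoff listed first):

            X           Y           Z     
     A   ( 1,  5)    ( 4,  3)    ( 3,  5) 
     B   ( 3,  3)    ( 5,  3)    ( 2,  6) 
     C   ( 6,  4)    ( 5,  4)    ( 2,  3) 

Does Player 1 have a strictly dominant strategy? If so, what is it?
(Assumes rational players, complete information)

No strictly dominant strategy exists for Player 1

Work:
A strategy strictly dominates another if it gives a strictly higher payoff against every opponent action. Compare each pair of P1's strategies column-by-column:
  A vs B: [1 vs 3, 4 vs 5, 3 vs 2] → A does not strictly dominate B (column X: 1 ≤ 3)
  A vs C: [1 vs 6, 4 vs 5, 3 vs 2] → A does not strictly dominate C (column X: 1 ≤ 6)
  B vs A: [3 vs 1, 5 vs 4, 2 vs 3] → B does not strictly dominate A (column Z: 2 ≤ 3)
  B vs C: [3 vs 6, 5 vs 5, 2 vs 2] → B does not strictly dominate C (column X: 3 ≤ 6)
  C vs A: [6 vs 1, 5 vs 4, 2 vs 3] → C does not strictly dominate A (column Z: 2 ≤ 3)
  C vs B: [6 vs 3, 5 vs 5, 2 vs 2] → C does not strictly dominate B (column Y: 5 ≤ 5)
No single strategy strictly dominates all others → no strictly dominant strategy.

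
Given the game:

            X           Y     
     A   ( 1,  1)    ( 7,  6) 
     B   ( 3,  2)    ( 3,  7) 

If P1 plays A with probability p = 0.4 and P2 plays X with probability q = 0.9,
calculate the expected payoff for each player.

E[P1] = 2.44, E[P2] = 2.1

Work:
E[P1] = p·q·π₁(A,X) + p·(1-q)·π₁(A,Y) + (1-p)·q·π₁(B,X) + (1-p)·(1-q)·π₁(B,Y)
= 0.4·0.9·1 + 0.4·0.1·7 + 0.6·0.9·3 + 0.6·0.1·3
= 2.44

E[P2] = 2.1 (similar calculation)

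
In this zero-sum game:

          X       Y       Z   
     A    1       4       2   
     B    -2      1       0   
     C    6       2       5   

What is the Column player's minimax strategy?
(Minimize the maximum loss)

Column should play Y, value = 4

Work:
Column player minimizes Row's maximum payoff:
Column X: max payoff to Row = 6
Column Y: max payoff to Row = 4
Column Z: max payoff to Row = 5
Minimum is 4, achieved by column Y.
Minimax strategy: Y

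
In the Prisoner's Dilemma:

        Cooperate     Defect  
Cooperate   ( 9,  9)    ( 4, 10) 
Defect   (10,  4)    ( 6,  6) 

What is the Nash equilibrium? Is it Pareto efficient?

(Defect, Defect) is NE; not Pareto efficient

Work:
Defect dominates Cooperate for both players:
If P2 cooperates: Defect (10) > Cooperate (9)
If P2 defects: Defect (6) > Cooperate (4)
NE: (Defect, Defect) with payoff (6, 6)
But (Cooperate, Cooperate) = (9, 9) Pareto dominates (6, 6)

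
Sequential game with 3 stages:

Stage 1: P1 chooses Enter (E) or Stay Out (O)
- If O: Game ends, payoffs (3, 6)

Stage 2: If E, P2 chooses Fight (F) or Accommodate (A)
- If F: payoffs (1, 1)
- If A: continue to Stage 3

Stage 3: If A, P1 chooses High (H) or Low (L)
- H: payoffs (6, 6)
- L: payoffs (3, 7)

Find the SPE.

SPE: (E, A, H); Outcome (6, 6)

Work:
Stage 3: P1 chooses H (6 vs 3)
Stage 2: P2: F->1, A->6 (anticipating H). Choose A
Stage 1: P1: O->3, E->6 (anticipating A, H). Choose E
SPE path: E -> A -> H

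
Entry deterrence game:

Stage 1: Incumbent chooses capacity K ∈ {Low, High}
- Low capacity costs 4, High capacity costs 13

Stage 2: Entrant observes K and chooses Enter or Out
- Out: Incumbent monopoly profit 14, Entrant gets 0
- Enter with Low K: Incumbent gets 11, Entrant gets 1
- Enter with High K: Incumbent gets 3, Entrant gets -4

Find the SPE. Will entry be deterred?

SPE: (Low, Enter|Low, Out|High); Entry not deterred. Incumbent net profit = 7, Entrant gets 1

Work:
After Low K: Entrant enters (1 > 0)
After High K: Entrant stays out (-4 < 0)
Incumbent: Low → 11−4=7, High → 14−13=1
Incumbent chooses Low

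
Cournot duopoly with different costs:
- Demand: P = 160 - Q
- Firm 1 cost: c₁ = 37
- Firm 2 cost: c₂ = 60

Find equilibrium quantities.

q₁* = 48.67, q₂* = 25.67

Work:
Reaction: q₁ = (160 - 37 - q₂)/2
Reaction: q₂ = (160 - 60 - q₁)/2
Solve simultaneously:
q₁* = (160 - 2×37 + 60)/3 = 48.67
q₂* = (160 - 2×60 + 37)/3 = 25.67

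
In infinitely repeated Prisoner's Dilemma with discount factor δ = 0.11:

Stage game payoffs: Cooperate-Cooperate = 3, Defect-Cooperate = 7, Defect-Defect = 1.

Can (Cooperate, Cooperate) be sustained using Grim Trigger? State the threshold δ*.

δ* = 0.6667; since δ = 0.11 < 0.6667, cooperation cannot be sustained

Work:
For Grim Trigger:
Cooperate forever: 3/(1-δ)
Defect then punished: 7 + 1·δ/(1-δ)
Need: 3/(1-δ) ≥ 7 + 1·δ/(1-δ)
Solving: δ ≥ (T-R)/(T-P) = (7-3)/(7-1) = 0.6667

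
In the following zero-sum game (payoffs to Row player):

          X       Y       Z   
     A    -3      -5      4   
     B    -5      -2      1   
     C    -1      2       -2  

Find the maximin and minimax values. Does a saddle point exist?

Maximin = -2, Minimax = -1, Saddle: False

Work:
Row minimums: [-5, -5, -2] → maximin = -2
Column maximums: [-1, 2, 4] → minimax = -1
No saddle point (maximin ≠ minimax). Mixed strategy needed.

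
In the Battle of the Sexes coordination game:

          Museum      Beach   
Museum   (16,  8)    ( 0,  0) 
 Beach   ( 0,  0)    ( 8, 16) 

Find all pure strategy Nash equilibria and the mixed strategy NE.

Pure NE: (Museum, Museum) and (Beach, Beach); Mixed NE: p = 0.6667, q = 0.3333

Work:
Check pure NE:
(Museum, Museum): (16, 8) - no unilateral deviation beneficial
(Beach, Beach): (8, 16) - no unilateral deviation beneficial
Mixed NE: P1 plays Museum with p = 0.6667, P2 plays Museum with q = 0.3333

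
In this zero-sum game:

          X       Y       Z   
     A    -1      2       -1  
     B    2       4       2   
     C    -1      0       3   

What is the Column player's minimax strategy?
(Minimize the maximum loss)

Column should play X, value = 2

Work:
Column player minimizes Row's maximum payoff:
Column X: max payoff to Row = 2
Column Y: max payoff to Row = 4
Column Z: max payoff to Row = 3
Minimum is 2, achieved by column X.
Minimax strategy: X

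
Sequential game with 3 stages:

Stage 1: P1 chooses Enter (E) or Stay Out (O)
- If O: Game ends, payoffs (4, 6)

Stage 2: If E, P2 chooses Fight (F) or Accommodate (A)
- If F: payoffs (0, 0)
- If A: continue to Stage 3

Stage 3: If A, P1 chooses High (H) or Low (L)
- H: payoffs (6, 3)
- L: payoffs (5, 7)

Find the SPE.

SPE: (E, A, H); Outcome (6, 3)

Work:
Stage 3: P1 chooses H (6 vs 5)
Stage 2: P2: F->0, A->3 (anticipating H). Choose A
Stage 1: P1: O->4, E->6 (anticipating A, H). Choose E
SPE path: E -> A -> H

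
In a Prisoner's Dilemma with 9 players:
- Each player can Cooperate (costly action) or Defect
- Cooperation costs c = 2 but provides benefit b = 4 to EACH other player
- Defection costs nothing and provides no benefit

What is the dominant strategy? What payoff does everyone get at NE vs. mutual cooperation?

Dominant: Defect; NE payoff = 0; Coop payoff = 30

Work:
Defect dominates (saves cost c = 2, benefit to others is external)
NE: All defect → everyone gets 0
If all cooperate: each receives (8)×4 - 2 = 30
Social dilemma: 30 > 0 but NE gives 0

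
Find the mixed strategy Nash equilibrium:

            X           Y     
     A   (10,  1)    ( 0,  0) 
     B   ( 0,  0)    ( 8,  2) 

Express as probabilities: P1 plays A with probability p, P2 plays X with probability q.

p = 0.6667, q = 0.4444

Work:
Find probabilities that make opponent indifferent:
P2 chooses q to make P1 indifferent between A and B
P1 chooses p to make P2 indifferent between X and Y
Mixed NE: P1 plays (A: 0.6667, B: 0.3333), P2 plays (X: 0.4444, Y: 0.5556)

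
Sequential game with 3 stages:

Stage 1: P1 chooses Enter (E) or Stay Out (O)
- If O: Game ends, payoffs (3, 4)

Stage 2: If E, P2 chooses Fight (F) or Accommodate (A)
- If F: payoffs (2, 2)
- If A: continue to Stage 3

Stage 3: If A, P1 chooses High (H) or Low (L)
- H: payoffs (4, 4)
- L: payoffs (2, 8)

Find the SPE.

SPE: (E, A, H); Outcome (4, 4)

Work:
Stage 3: P1 chooses H (4 vs 2)
Stage 2: P2: F->2, A->4 (anticipating H). Choose A
Stage 1: P1: O->3, E->4 (anticipating A, H). Choose E
SPE path: E -> A -> H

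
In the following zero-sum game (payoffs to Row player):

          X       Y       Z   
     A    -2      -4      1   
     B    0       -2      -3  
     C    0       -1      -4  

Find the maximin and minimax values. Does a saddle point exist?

Maximin = -3, Minimax = -1, Saddle: False

Work:
Row minimums: [-4, -3, -4] → maximin = -3
Column maximums: [0, -1, 1] → minimax = -1
No saddle point (maximin ≠ minimax). Mixed strategy needed.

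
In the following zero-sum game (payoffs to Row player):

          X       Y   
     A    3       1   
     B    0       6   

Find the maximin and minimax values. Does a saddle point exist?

Maximin = 1, Minimax = 3, Saddle: False

Work:
Row minimums: [1, 0] → maximin = 1
Column maximums: [3, 6] → minimax = 3
No saddle point (maximin ≠ minimax). Mixed strategy needed.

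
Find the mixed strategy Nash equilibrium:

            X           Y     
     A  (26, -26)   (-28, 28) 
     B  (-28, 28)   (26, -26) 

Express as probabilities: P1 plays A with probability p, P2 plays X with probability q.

p = 0.5, q = 0.5

Work:
Find probabilities that make opponent indifferent:
P2 chooses q to make P1 indifferent between A and B
P1 chooses p to make P2 indifferent between X and Y
Mixed NE: P1 plays (A: 0.5, B: 0.5), P2 plays (X: 0.5, Y: 0.5)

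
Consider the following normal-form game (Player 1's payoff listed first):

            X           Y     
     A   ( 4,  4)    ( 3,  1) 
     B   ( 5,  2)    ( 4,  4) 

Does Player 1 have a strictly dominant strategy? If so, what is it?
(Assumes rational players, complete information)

Yes, Player 1's strictly dominant strategy is B

Work:
A strategy strictly dominates another if it gives a strictly higher payoff against every opponent action. Compare each pair of P1's strategies column-by-column:
  A vs B: [4 vs 5, 3 vs 4] → A does not strictly dominate B (column X: 4 ≤ 5)
  B vs A: [5 vs 4, 4 vs 3] → B strictly dominates A
B strictly dominates every other strategy → strictly dominant.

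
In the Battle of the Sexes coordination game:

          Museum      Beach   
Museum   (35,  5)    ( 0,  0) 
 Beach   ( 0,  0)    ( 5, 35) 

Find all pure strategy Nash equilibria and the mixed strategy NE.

Pure NE: (Museum, Museum) and (Beach, Beach); Mixed NE: p = 0.875, q = 0.125

Work:
Check pure NE:
(Museum, Museum): (35, 5) - no unilateral deviation beneficial
(Beach, Beach): (5, 35) - no unilateral deviation beneficial
Mixed NE: P1 plays Museum with p = 0.875, P2 plays Museum with q = 0.125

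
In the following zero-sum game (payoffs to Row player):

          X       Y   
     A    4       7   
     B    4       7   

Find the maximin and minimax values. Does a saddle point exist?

Maximin = 4, Minimax = 4, Saddle: True

Work:
Row minimums: [4, 4] → maximin = 4
Column maximums: [4, 7] → minimax = 4
Saddle point exists! Game value = 4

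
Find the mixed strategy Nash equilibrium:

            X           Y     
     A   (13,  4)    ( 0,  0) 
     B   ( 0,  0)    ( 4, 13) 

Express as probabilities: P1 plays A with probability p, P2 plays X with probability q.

p = 0.7647, q = 0.2353

Work:
Find probabilities that make opponent indifferent:
P2 chooses q to make P1 indifferent between A and B
P1 chooses p to make P2 indifferent between X and Y
Mixed NE: P1 plays (A: 0.7647, B: 0.2353), P2 plays (X: 0.2353, Y: 0.7647)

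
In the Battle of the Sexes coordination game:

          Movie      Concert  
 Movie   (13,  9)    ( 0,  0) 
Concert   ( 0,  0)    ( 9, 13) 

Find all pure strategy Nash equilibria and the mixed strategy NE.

Pure NE: (Movie, Movie) and (Concert, Concert); Mixed NE: p = 0.5909, q = 0.4091

Work:
Check pure NE:
(Movie, Movie): (13, 9) - no unilateral deviation beneficial
(Concert, Concert): (9, 13) - no unilateral deviation beneficial
Mixed NE: P1 plays Movie with p = 0.5909, P2 plays Movie with q = 0.4091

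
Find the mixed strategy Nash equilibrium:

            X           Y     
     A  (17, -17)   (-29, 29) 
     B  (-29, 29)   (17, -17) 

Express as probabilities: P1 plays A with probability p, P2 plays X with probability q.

p = 0.5, q = 0.5

Work:
Find probabilities that make opponent indifferent:
P2 chooses q to make P1 indifferent between A and B
P1 chooses p to make P2 indifferent between X and Y
Mixed NE: P1 plays (A: 0.5, B: 0.5), P2 plays (X: 0.5, Y: 0.5)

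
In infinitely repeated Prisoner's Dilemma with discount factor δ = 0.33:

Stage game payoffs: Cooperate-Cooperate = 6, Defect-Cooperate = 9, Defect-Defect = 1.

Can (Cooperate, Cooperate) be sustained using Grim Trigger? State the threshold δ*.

δ* = 0.375; since δ = 0.33 < 0.375, cooperation cannot be sustained

Work:
For Grim Trigger:
Cooperate forever: 6/(1-δ)
Defect then punished: 9 + 1·δ/(1-δ)
Need: 6/(1-δ) ≥ 9 + 1·δ/(1-δ)
Solving: δ ≥ (T-R)/(T-P) = (9-6)/(9-1) = 0.375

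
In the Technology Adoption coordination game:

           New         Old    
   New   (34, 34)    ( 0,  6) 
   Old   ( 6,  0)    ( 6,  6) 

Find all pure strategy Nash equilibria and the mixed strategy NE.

Pure NE: (New, New) and (Old, Old); Mixed NE: p = 0.1765, q = 0.1765

Work:
Check pure NE:
(New, New): (34, 34) - no unilateral deviation beneficial
(Old, Old): (6, 6) - no unilateral deviation beneficial
Mixed NE: P1 plays New with p = 0.1765, P2 plays New with q = 0.1765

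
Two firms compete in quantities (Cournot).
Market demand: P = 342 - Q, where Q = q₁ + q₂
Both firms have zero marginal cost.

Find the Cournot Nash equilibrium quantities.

q₁* = q₂* = 114.0; P* = 114.0

Work:
Profit: π_i = P·q_i = (a - q_i - q_j)·q_i
FOC: ∂π_i/∂q_i = a - 2q_i - q_j = 0
Reaction function: q_i = (342 - q_j)/2
Symmetry: q* = 342/3 = 114.0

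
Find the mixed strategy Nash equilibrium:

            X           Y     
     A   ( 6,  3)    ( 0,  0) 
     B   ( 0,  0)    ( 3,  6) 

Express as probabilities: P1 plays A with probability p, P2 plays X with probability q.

p = 0.6667, q = 0.3333

Work:
Find probabilities that make opponent indifferent:
P2 chooses q to make P1 indifferent between A and B
P1 chooses p to make P2 indifferent between X and Y
Mixed NE: P1 plays (A: 0.6667, B: 0.3333), P2 plays (X: 0.3333, Y: 0.6667)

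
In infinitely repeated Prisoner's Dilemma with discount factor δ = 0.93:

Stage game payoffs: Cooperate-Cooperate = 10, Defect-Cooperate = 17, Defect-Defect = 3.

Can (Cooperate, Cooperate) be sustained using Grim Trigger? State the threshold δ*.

δ* = 0.5; since δ = 0.93 ≥ 0.5, cooperation can be sustained

Work:
For Grim Trigger:
Cooperate forever: 10/(1-δ)
Defect then punished: 17 + 3·δ/(1-δ)
Need: 10/(1-δ) ≥ 17 + 3·δ/(1-δ)
Solving: δ ≥ (T-R)/(T-P) = (17-10)/(17-3) = 0.5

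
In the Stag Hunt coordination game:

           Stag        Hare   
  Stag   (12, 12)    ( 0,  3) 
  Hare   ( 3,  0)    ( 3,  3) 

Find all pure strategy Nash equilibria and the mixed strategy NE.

Pure NE: (Stag, Stag) and (Hare, Hare); Mixed NE: p = 0.25, q = 0.25

Work:
Check pure NE:
(Stag, Stag): (12, 12) - no unilateral deviation beneficial
(Hare, Hare): (3, 3) - no unilateral deviation beneficial
Mixed NE: P1 plays Stag with p = 0.25, P2 plays Stag with q = 0.25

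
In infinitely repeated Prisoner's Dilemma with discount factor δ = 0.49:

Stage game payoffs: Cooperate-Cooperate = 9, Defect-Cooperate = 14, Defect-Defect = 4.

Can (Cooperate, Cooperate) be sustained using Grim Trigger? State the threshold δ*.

δ* = 0.5; since δ = 0.49 < 0.5, cooperation cannot be sustained

Work:
For Grim Trigger:
Cooperate forever: 9/(1-δ)
Defect then punished: 14 + 4·δ/(1-δ)
Need: 9/(1-δ) ≥ 14 + 4·δ/(1-δ)
Solving: δ ≥ (T-R)/(T-P) = (14-9)/(14-4) = 0.5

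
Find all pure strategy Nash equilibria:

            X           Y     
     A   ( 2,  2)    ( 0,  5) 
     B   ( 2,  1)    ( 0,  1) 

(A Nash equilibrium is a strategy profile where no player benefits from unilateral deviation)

Nash equilibrium: (A, Y), (B, X), (B, Y)

Work:
Best responses:
  P1 vs X: payoffs [2, 2] → best response A/B (payoff 2)
  P1 vs Y: payoffs [0, 0] → best response A/B (payoff 0)
  P2 vs A: payoffs [2, 5] → best response Y (payoff 5)
  P2 vs B: payoffs [1, 1] → best response X/Y (payoff 1)
Mutual best responses: (A,Y), (B,X), (B,Y) → Nash equilibria.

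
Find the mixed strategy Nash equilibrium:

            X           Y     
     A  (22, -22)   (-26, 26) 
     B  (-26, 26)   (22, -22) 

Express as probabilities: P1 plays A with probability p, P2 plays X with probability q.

p = 0.5, q = 0.5

Work:
Find probabilities that make opponent indifferent:
P2 chooses q to make P1 indifferent between A and B
P1 chooses p to make P2 indifferent between X and Y
Mixed NE: P1 plays (A: 0.5, B: 0.5), P2 plays (X: 0.5, Y: 0.5)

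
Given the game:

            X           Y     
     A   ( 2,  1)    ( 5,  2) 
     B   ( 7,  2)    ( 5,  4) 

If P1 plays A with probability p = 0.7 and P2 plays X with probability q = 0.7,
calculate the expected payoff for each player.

E[P1] = 3.95, E[P2] = 1.69

Work:
E[P1] = p·q·π₁(A,X) + p·(1-q)·π₁(A,Y) + (1-p)·q·π₁(B,X) + (1-p)·(1-q)·π₁(B,Y)
= 0.7·0.7·2 + 0.7·0.3·5 + 0.3·0.7·7 + 0.3·0.3·5
= 3.95

E[P2] = 1.69 (similar calculation)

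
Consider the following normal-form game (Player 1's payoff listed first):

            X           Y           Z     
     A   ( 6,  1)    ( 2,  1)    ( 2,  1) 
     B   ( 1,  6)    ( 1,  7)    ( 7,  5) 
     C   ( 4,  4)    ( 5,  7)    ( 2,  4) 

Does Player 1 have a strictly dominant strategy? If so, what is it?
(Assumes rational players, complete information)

No strictly dominant strategy exists for Player 1

Work:
A strategy strictly dominates another if it gives a strictly higher payoff against every opponent action. Compare each pair of P1's strategies column-by-column:
  A vs B: [6 vs 1, 2 vs 1, 2 vs 7] → A does not strictly dominate B (column Z: 2 ≤ 7)
  A vs C: [6 vs 4, 2 vs 5, 2 vs 2] → A does not strictly dominate C (column Y: 2 ≤ 5)
  B vs A: [1 vs 6, 1 vs 2, 7 vs 2] → B does not strictly dominate A (column X: 1 ≤ 6)
  B vs C: [1 vs 4, 1 vs 5, 7 vs 2] → B does not strictly dominate C (column X: 1 ≤ 4)
  C vs A: [4 vs 6, 5 vs 2, 2 vs 2] → C does not strictly dominate A (column X: 4 ≤ 6)
  C vs B: [4 vs 1, 5 vs 1, 2 vs 7] → C does not strictly dominate B (column Z: 2 ≤ 7)
No single strategy strictly dominates all others → no strictly dominant strategy.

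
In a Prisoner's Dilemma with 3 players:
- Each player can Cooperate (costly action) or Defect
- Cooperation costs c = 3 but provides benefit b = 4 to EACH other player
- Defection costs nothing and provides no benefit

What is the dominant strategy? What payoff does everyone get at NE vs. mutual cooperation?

Dominant: Defect; NE payoff = 0; Coop payoff = 5

Work:
Defect dominates (saves cost c = 3, benefit to others is external)
NE: All defect → everyone gets 0
If all cooperate: each receives (2)×4 - 3 = 5
Social dilemma: 5 > 0 but NE gives 0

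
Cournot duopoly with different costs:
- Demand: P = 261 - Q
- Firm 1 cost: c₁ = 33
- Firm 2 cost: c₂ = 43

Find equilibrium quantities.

q₁* = 79.33, q₂* = 69.33

Work:
Reaction: q₁ = (261 - 33 - q₂)/2
Reaction: q₂ = (261 - 43 - q₁)/2
Solve simultaneously:
q₁* = (261 - 2×33 + 43)/3 = 79.33
q₂* = (261 - 2×43 + 33)/3 = 69.33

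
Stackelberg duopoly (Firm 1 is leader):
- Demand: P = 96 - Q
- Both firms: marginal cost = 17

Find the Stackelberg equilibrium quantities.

q₁* (leader) = 39.5, q₂* (follower) = 19.75

Work:
Follower's reaction: q₂ = (a - c - q₁)/2
Leader substitutes: π₁ = q₁·(a - q₁ - (a-c-q₁)/2 - c)
FOC: q₁* = (96 - 17)/2 = 39.50
Then: q₂* = (96 - 17 - 39.5)/2 = 19.75
Leader has first-mover advantage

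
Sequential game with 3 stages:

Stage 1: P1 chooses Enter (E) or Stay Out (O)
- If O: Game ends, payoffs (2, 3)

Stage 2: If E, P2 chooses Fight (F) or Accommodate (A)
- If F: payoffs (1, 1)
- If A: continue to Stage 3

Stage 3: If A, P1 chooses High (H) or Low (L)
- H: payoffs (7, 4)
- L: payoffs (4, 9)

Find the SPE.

SPE: (E, A, H); Outcome (7, 4)

Work:
Stage 3: P1 chooses H (7 vs 4)
Stage 2: P2: F->1, A->4 (anticipating H). Choose A
Stage 1: P1: O->2, E->7 (anticipating A, H). Choose E
SPE path: E -> A -> H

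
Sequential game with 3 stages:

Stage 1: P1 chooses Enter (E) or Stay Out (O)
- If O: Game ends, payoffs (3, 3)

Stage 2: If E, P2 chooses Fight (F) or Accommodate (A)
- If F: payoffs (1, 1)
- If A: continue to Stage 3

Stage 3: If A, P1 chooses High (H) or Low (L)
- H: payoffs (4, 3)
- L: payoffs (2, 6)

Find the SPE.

SPE: (E, A, H); Outcome (4, 3)

Work:
Stage 3: P1 chooses H (4 vs 2)
Stage 2: P2: F->1, A->3 (anticipating H). Choose A
Stage 1: P1: O->3, E->4 (anticipating A, H). Choose E
SPE path: E -> A -> H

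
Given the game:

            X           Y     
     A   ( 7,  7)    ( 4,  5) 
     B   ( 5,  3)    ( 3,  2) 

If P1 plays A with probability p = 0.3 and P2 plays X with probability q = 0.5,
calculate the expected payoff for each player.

E[P1] = 4.45, E[P2] = 3.55

Work:
E[P1] = p·q·π₁(A,X) + p·(1-q)·π₁(A,Y) + (1-p)·q·π₁(B,X) + (1-p)·(1-q)·π₁(B,Y)
= 0.3·0.5·7 + 0.3·0.5·4 + 0.7·0.5·5 + 0.7·0.5·3
= 4.45

E[P2] = 3.55 (similar calculation)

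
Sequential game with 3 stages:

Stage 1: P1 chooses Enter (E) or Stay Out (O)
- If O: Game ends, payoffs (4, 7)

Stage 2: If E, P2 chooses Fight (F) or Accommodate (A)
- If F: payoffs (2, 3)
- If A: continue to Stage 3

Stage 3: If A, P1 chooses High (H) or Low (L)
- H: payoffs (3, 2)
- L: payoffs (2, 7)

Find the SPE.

SPE: (O, F, H); Outcome (4, 7)

Work:
Stage 3: P1 chooses H (3 vs 2)
Stage 2: P2: F->3, A->2 (anticipating H). Choose F
Stage 1: P1: O->4, E->2 (anticipating F, H). Choose O
SPE path: O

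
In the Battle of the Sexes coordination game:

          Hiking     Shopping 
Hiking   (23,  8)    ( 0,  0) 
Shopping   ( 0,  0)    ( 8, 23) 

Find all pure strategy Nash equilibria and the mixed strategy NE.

Pure NE: (Hiking, Hiking) and (Shopping, Shopping); Mixed NE: p = 0.7419, q = 0.2581

Work:
Check pure NE:
(Hiking, Hiking): (23, 8) - no unilateral deviation beneficial
(Shopping, Shopping): (8, 23) - no unilateral deviation beneficial
Mixed NE: P1 plays Hiking with p = 0.7419, P2 plays Hiking with q = 0.2581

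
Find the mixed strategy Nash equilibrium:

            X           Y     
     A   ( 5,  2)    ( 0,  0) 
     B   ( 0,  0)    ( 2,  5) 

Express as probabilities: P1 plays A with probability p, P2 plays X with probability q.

p = 0.7143, q = 0.2857

Work:
Find probabilities that make opponent indifferent:
P2 chooses q to make P1 indifferent between A and B
P1 chooses p to make P2 indifferent between X and Y
Mixed NE: P1 plays (A: 0.7143, B: 0.2857), P2 plays (X: 0.2857, Y: 0.7143)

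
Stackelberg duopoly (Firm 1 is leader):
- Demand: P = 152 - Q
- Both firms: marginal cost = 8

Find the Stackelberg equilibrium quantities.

q₁* (leader) = 72.0, q₂* (follower) = 36.0

Work:
Follower's reaction: q₂ = (a - c - q₁)/2
Leader substitutes: π₁ = q₁·(a - q₁ - (a-c-q₁)/2 - c)
FOC: q₁* = (152 - 8)/2 = 72.00
Then: q₂* = (152 - 8 - 72.0)/2 = 36.00
Leader has first-mover advantage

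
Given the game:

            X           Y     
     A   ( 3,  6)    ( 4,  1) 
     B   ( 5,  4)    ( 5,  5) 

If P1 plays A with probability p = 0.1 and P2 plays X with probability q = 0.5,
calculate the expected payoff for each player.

E[P1] = 4.85, E[P2] = 4.4

Work:
E[P1] = p·q·π₁(A,X) + p·(1-q)·π₁(A,Y) + (1-p)·q·π₁(B,X) + (1-p)·(1-q)·π₁(B,Y)
= 0.1·0.5·3 + 0.1·0.5·4 + 0.9·0.5·5 + 0.9·0.5·5
= 4.85

E[P2] = 4.4 (similar calculation)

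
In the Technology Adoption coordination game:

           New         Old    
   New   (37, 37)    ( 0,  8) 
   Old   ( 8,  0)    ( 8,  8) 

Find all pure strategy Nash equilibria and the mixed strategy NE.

Pure NE: (New, New) and (Old, Old); Mixed NE: p = 0.2162, q = 0.2162

Work:
Check pure NE:
(New, New): (37, 37) - no unilateral deviation beneficial
(Old, Old): (8, 8) - no unilateral deviation beneficial
Mixed NE: P1 plays New with p = 0.2162, P2 plays New with q = 0.2162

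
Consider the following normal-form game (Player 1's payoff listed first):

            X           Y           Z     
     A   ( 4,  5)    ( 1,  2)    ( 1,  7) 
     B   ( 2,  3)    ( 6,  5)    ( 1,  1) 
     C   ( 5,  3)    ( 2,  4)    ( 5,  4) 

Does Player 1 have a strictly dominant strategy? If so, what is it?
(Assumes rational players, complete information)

No strictly dominant strategy exists for Player 1

Work:
A strategy strictly dominates another if it gives a strictly higher payoff against every opponent action. Compare each pair of P1's strategies column-by-column:
  A vs B: [4 vs 2, 1 vs 6, 1 vs 1] → A does not strictly dominate B (column Y: 1 ≤ 6)
  A vs C: [4 vs 5, 1 vs 2, 1 vs 5] → A does not strictly dominate C (column X: 4 ≤ 5)
  B vs A: [2 vs 4, 6 vs 1, 1 vs 1] → B does not strictly dominate A (column X: 2 ≤ 4)
  B vs C: [2 vs 5, 6 vs 2, 1 vs 5] → B does not strictly dominate C (column X: 2 ≤ 5)
  C vs A: [5 vs 4, 2 vs 1, 5 vs 1] → C strictly dominates A
  C vs B: [5 vs 2, 2 vs 6, 5 vs 1] → C does not strictly dominate B (column Y: 2 ≤ 6)
No single strategy strictly dominates all others → no strictly dominant strategy.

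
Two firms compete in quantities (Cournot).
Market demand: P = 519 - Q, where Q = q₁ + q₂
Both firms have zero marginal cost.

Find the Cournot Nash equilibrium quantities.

q₁* = q₂* = 173.0; P* = 173.0

Work:
Profit: π_i = P·q_i = (a - q_i - q_j)·q_i
FOC: ∂π_i/∂q_i = a - 2q_i - q_j = 0
Reaction function: q_i = (519 - q_j)/2
Symmetry: q* = 519/3 = 173.0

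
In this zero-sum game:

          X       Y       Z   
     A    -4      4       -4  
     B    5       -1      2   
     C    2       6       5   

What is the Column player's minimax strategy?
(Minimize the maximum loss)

Column should play X or Z (all achieve the minimum), value = 5

Work:
Column player minimizes Row's maximum payoff:
Column X: max payoff to Row = 5
Column Y: max payoff to Row = 6
Column Z: max payoff to Row = 5
Minimum is 5, achieved by columns X, Z (tied).
Each of X or Z is a minimax strategy.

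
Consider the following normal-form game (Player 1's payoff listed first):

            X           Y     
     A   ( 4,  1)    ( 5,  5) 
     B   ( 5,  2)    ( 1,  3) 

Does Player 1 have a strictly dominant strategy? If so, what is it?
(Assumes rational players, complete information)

No strictly dominant strategy exists for Player 1

Work:
A strategy strictly dominates another if it gives a strictly higher payoff against every opponent action. Compare each pair of P1's strategies column-by-column:
  A vs B: [4 vs 5, 5 vs 1] → A does not strictly dominate B (column X: 4 ≤ 5)
  B vs A: [5 vs 4, 1 vs 5] → B does not strictly dominate A (column Y: 1 ≤ 5)
No single strategy strictly dominates all others → no strictly dominant strategy.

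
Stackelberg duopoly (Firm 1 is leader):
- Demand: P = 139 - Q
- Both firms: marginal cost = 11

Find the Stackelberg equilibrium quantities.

q₁* (leader) = 64.0, q₂* (follower) = 32.0

Work:
Follower's reaction: q₂ = (a - c - q₁)/2
Leader substitutes: π₁ = q₁·(a - q₁ - (a-c-q₁)/2 - c)
FOC: q₁* = (139 - 11)/2 = 64.00
Then: q₂* = (139 - 11 - 64.0)/2 = 32.00
Leader has first-mover advantage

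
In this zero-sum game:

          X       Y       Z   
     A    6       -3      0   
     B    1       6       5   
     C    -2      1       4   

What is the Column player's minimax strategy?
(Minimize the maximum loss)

Column should play Z, value = 5

Work:
Column player minimizes Row's maximum payoff:
Column X: max payoff to Row = 6
Column Y: max payoff to Row = 6
Column Z: max payoff to Row = 5
Minimum is 5, achieved by column Z.
Minimax strategy: Z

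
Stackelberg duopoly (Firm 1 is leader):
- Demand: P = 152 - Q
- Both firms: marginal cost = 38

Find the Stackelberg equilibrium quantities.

q₁* (leader) = 57.0, q₂* (follower) = 28.5

Work:
Follower's reaction: q₂ = (a - c - q₁)/2
Leader substitutes: π₁ = q₁·(a - q₁ - (a-c-q₁)/2 - c)
FOC: q₁* = (152 - 38)/2 = 57.00
Then: q₂* = (152 - 38 - 57.0)/2 = 28.50
Leader has first-mover advantage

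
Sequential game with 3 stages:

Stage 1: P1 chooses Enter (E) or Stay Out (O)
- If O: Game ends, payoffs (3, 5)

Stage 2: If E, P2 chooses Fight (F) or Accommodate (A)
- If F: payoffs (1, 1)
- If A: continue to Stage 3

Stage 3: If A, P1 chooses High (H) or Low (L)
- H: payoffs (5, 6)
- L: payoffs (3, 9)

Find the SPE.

SPE: (E, A, H); Outcome (5, 6)

Work:
Stage 3: P1 chooses H (5 vs 3)
Stage 2: P2: F->1, A->6 (anticipating H). Choose A
Stage 1: P1: O->3, E->5 (anticipating A, H). Choose E
SPE path: E -> A -> H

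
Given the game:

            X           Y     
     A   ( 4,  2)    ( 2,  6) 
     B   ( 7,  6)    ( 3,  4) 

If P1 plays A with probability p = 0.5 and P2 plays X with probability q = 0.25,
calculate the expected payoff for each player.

E[P1] = 3.25, E[P2] = 4.75

Work:
E[P1] = p·q·π₁(A,X) + p·(1-q)·π₁(A,Y) + (1-p)·q·π₁(B,X) + (1-p)·(1-q)·π₁(B,Y)
= 0.5·0.25·4 + 0.5·0.75·2 + 0.5·0.25·7 + 0.5·0.75·3
= 3.25

E[P2] = 4.75 (similar calculation)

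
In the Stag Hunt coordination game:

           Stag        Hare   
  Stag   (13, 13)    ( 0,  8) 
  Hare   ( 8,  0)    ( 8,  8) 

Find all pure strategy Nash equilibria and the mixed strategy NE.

Pure NE: (Stag, Stag) and (Hare, Hare); Mixed NE: p = 0.6154, q = 0.6154

Work:
Check pure NE:
(Stag, Stag): (13, 13) - no unilateral deviation beneficial
(Hare, Hare): (8, 8) - no unilateral deviation beneficial
Mixed NE: P1 plays Stag with p = 0.6154, P2 plays Stag with q = 0.6154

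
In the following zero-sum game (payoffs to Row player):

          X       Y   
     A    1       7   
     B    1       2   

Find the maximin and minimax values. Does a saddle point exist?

Maximin = 1, Minimax = 1, Saddle: True

Work:
Row minimums: [1, 1] → maximin = 1
Column maximums: [1, 7] → minimax = 1
Saddle point exists! Game value = 1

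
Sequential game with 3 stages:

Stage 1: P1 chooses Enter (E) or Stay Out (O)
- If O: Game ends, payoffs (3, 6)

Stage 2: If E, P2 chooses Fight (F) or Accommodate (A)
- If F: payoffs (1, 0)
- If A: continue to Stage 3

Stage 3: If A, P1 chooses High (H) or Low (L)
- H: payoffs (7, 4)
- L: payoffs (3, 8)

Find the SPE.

SPE: (E, A, H); Outcome (7, 4)

Work:
Stage 3: P1 chooses H (7 vs 3)
Stage 2: P2: F->0, A->4 (anticipating H). Choose A
Stage 1: P1: O->3, E->7 (anticipating A, H). Choose E
SPE path: E -> A -> H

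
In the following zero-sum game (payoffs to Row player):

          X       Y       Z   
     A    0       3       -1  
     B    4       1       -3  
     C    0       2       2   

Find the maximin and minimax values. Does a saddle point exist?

Maximin = 0, Minimax = 2, Saddle: False

Work:
Row minimums: [-1, -3, 0] → maximin = 0
Column maximums: [4, 3, 2] → minimax = 2
No saddle point (maximin ≠ minimax). Mixed strategy needed.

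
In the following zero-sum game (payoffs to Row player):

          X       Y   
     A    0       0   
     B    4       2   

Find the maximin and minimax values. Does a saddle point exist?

Maximin = 2, Minimax = 2, Saddle: True

Work:
Row minimums: [0, 2] → maximin = 2
Column maximums: [4, 2] → minimax = 2
Saddle point exists! Game value = 2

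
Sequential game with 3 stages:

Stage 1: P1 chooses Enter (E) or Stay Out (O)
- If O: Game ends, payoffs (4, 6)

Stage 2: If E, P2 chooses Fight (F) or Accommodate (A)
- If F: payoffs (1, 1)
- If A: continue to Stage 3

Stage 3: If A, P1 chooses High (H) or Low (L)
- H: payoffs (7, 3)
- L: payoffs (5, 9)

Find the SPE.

SPE: (E, A, H); Outcome (7, 3)

Work:
Stage 3: P1 chooses H (7 vs 5)
Stage 2: P2: F->1, A->3 (anticipating H). Choose A
Stage 1: P1: O->4, E->7 (anticipating A, H). Choose E
SPE path: E -> A -> H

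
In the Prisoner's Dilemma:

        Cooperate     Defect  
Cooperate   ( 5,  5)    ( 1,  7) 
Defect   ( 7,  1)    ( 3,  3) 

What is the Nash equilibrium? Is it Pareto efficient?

(Defect, Defect) is NE; not Pareto efficient

Work:
Defect dominates Cooperate for both players:
If P2 cooperates: Defect (7) > Cooperate (5)
If P2 defects: Defect (3) > Cooperate (1)
NE: (Defect, Defect) with payoff (3, 3)
But (Cooperate, Cooperate) = (5, 5) Pareto dominates (3, 3)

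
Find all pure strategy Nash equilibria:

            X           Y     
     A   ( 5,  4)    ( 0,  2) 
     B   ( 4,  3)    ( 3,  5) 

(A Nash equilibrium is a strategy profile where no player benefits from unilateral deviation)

Nash equilibrium: (A, X), (B, Y)

Work:
Best responses:
  P1 vs X: payoffs [5, 4] → best response A (payoff 5)
  P1 vs Y: payoffs [0, 3] → best response B (payoff 3)
  P2 vs A: payoffs [4, 2] → best response X (payoff 4)
  P2 vs B: payoffs [3, 5] → best response Y (payoff 5)
Mutual best responses: (A,X), (B,Y) → Nash equilibria.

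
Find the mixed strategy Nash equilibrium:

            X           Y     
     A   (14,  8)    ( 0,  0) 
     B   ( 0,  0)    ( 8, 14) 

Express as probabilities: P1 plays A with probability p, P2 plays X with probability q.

p = 0.6364, q = 0.3636

Work:
Find probabilities that make opponent indifferent:
P2 chooses q to make P1 indifferent between A and B
P1 chooses p to make P2 indifferent between X and Y
Mixed NE: P1 plays (A: 0.6364, B: 0.3636), P2 plays (X: 0.3636, Y: 0.6364)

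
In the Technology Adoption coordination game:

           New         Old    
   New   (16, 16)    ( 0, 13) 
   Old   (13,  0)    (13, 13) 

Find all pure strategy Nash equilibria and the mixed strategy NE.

Pure NE: (New, New) and (Old, Old); Mixed NE: p = 0.8125, q = 0.8125

Work:
Check pure NE:
(New, New): (16, 16) - no unilateral deviation beneficial
(Old, Old): (13, 13) - no unilateral deviation beneficial
Mixed NE: P1 plays New with p = 0.8125, P2 plays New with q = 0.8125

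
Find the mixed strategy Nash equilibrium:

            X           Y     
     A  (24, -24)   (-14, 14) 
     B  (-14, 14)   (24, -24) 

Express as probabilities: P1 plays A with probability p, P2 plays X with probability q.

p = 0.5, q = 0.5

Work:
Find probabilities that make opponent indifferent:
P2 chooses q to make P1 indifferent between A and B
P1 chooses p to make P2 indifferent between X and Y
Mixed NE: P1 plays (A: 0.5, B: 0.5), P2 plays (X: 0.5, Y: 0.5)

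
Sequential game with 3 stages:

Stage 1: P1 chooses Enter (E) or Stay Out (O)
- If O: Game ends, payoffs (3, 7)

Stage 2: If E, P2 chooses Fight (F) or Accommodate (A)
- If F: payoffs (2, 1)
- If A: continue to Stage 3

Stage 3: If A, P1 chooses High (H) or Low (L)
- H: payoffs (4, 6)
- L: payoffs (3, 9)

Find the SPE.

SPE: (E, A, H); Outcome (4, 6)

Work:
Stage 3: P1 chooses H (4 vs 3)
Stage 2: P2: F->1, A->6 (anticipating H). Choose A
Stage 1: P1: O->3, E->4 (anticipating A, H). Choose E
SPE path: E -> A -> H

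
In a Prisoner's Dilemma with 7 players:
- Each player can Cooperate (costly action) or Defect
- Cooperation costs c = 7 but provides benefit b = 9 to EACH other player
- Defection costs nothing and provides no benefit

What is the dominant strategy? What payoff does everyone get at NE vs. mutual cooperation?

Dominant: Defect; NE payoff = 0; Coop payoff = 47

Work:
Defect dominates (saves cost c = 7, benefit to others is external)
NE: All defect → everyone gets 0
If all cooperate: each receives (6)×9 - 7 = 47
Social dilemma: 47 > 0 but NE gives 0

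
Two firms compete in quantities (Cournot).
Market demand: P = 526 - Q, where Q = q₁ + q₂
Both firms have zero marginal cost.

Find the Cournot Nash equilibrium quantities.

q₁* = q₂* = 175.33; P* = 175.33

Work:
Profit: π_i = P·q_i = (a - q_i - q_j)·q_i
FOC: ∂π_i/∂q_i = a - 2q_i - q_j = 0
Reaction function: q_i = (526 - q_j)/2
Symmetry: q* = 526/3 = 175.33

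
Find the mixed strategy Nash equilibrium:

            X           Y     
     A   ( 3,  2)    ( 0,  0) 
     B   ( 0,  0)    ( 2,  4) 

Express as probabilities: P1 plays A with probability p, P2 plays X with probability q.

p = 0.6667, q = 0.4

Work:
Find probabilities that make opponent indifferent:
P2 chooses q to make P1 indifferent between A and B
P1 chooses p to make P2 indifferent between X and Y
Mixed NE: P1 plays (A: 0.6667, B: 0.3333), P2 plays (X: 0.4, Y: 0.6)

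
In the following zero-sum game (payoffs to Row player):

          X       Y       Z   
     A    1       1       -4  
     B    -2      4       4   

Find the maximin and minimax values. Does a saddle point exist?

Maximin = -2, Minimax = 1, Saddle: False

Work:
Row minimums: [-4, -2] → maximin = -2
Column maximums: [1, 4, 4] → minimax = 1
No saddle point (maximin ≠ minimax). Mixed strategy needed.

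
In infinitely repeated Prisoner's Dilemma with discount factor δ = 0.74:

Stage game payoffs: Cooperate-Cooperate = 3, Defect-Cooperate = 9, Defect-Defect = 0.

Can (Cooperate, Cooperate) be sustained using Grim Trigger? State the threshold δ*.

δ* = 0.6667; since δ = 0.74 ≥ 0.6667, cooperation can be sustained

Work:
For Grim Trigger:
Cooperate forever: 3/(1-δ)
Defect then punished: 9 + 0·δ/(1-δ)
Need: 3/(1-δ) ≥ 9 + 0·δ/(1-δ)
Solving: δ ≥ (T-R)/(T-P) = (9-3)/(9-0) = 0.6667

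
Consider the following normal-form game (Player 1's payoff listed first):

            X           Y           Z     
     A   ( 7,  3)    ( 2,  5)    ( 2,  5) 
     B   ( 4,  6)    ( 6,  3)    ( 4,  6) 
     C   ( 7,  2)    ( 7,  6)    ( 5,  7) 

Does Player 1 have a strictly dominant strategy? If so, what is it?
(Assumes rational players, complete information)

No strictly dominant strategy exists for Player 1

Work:
A strategy strictly dominates another if it gives a strictly higher payoff against every opponent action. Compare each pair of P1's strategies column-by-column:
  A vs B: [7 vs 4, 2 vs 6, 2 vs 4] → A does not strictly dominate B (column Y: 2 ≤ 6)
  A vs C: [7 vs 7, 2 vs 7, 2 vs 5] → A does not strictly dominate C (column X: 7 ≤ 7)
  B vs A: [4 vs 7, 6 vs 2, 4 vs 2] → B does not strictly dominate A (column X: 4 ≤ 7)
  B vs C: [4 vs 7, 6 vs 7, 4 vs 5] → B does not strictly dominate C (column X: 4 ≤ 7)
  C vs A: [7 vs 7, 7 vs 2, 5 vs 2] → C does not strictly dominate A (column X: 7 ≤ 7)
  C vs B: [7 vs 4, 7 vs 6, 5 vs 4] → C strictly dominates B
No single strategy strictly dominates all others → no strictly dominant strategy.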